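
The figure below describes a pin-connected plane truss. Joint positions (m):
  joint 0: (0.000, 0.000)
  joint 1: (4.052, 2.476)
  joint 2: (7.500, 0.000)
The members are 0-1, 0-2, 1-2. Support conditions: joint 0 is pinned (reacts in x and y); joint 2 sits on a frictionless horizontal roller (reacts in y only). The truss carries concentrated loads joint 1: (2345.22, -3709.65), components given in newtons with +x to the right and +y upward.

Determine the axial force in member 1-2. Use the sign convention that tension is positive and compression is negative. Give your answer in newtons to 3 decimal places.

-4763.415

N=3 nodes, M=3 members, R=3 reactions → 2N=6, M+R=6
member 0 (0-1): L=4.7486, (cx,cy)=(0.8533,0.5214)
member 1 (0-2): L=7.5000, (cx,cy)=(1.0000,0.0000)
member 2 (1-2): L=4.2449, (cx,cy)=(0.8123,-0.5833)
solve A·x = −loads:
  F[0-1] = -1785.9340 N (compression)
  F[0-2] = +3869.1622 N (tension)
  F[1-2] = -4763.4148 N (compression)
  Rx@0 = -2345.2200 N
  Ry@0 = +931.2145 N
  Ry@2 = +2778.4355 N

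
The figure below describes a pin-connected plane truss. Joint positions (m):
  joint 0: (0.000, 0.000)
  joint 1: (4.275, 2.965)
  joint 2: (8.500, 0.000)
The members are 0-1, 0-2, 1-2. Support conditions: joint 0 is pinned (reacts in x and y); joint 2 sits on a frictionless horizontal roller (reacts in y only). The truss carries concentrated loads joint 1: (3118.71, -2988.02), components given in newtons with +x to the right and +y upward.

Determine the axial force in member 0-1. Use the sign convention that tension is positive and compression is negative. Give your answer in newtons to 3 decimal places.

N=3 nodes, M=3 members, R=3 reactions → 2N=6, M+R=6
member 0 (0-1): L=5.2026, (cx,cy)=(0.8217,0.5699)
member 1 (0-2): L=8.5000, (cx,cy)=(1.0000,0.0000)
member 2 (1-2): L=5.1616, (cx,cy)=(0.8185,-0.5744)
solve A·x = −loads:
  F[0-1] = -697.2025 N (compression)
  F[0-2] = +3691.6065 N (tension)
  F[1-2] = -4509.9412 N (compression)
  Rx@0 = -3118.7100 N
  Ry@0 = +397.3423 N
  Ry@2 = +2590.6777 N

-697.203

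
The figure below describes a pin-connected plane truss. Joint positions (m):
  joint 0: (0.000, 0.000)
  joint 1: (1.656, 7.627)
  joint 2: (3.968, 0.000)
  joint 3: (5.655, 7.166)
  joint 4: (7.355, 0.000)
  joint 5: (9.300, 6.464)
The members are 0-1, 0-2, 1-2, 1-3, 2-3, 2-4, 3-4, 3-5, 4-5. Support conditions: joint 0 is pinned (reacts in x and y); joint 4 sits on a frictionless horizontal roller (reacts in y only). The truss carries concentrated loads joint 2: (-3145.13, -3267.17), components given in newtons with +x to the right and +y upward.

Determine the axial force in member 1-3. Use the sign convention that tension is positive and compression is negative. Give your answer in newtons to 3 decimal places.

-816.463

N=6 nodes, M=9 members, R=3 reactions → 2N=12, M+R=12
member 0 (0-1): L=7.8047, (cx,cy)=(0.2122,0.9772)
member 1 (0-2): L=3.9680, (cx,cy)=(1.0000,0.0000)
member 2 (1-2): L=7.9697, (cx,cy)=(0.2901,-0.9570)
member 3 (1-3): L=4.0255, (cx,cy)=(0.9934,-0.1145)
member 4 (2-3): L=7.3619, (cx,cy)=(0.2292,0.9734)
member 5 (2-4): L=3.3870, (cx,cy)=(1.0000,0.0000)
member 6 (3-4): L=7.3649, (cx,cy)=(0.2308,-0.9730)
member 7 (3-5): L=3.7120, (cx,cy)=(0.9820,-0.1891)
member 8 (4-5): L=6.7503, (cx,cy)=(0.2881,0.9576)
solve A·x = −loads:
  F[0-1] = -1539.5974 N (compression)
  F[0-2] = -2818.4588 N (compression)
  F[1-2] = +1669.8522 N (tension)
  F[1-3] = -816.4635 N (compression)
  F[2-3] = +1714.7554 N (tension)
  F[2-4] = +418.1507 N (tension)
  F[3-4] = -1811.5486 N (compression)
  F[3-5] = -0.0000 N (tension)
  F[4-5] = +0.0000 N (tension)
  Rx@0 = +3145.1300 N
  Ry@0 = +1504.5418 N
  Ry@4 = +1762.6282 N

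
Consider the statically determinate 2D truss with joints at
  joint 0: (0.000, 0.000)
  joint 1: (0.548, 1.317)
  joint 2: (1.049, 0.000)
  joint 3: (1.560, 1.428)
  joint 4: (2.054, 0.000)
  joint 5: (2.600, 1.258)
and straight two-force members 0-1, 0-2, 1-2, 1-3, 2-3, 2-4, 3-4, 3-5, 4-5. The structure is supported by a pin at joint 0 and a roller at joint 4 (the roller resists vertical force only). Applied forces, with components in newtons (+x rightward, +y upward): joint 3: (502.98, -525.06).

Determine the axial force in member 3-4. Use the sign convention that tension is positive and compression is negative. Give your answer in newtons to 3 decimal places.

N=6 nodes, M=9 members, R=3 reactions → 2N=12, M+R=12
member 0 (0-1): L=1.4265, (cx,cy)=(0.3842,0.9233)
member 1 (0-2): L=1.0490, (cx,cy)=(1.0000,0.0000)
member 2 (1-2): L=1.4091, (cx,cy)=(0.3556,-0.9347)
member 3 (1-3): L=1.0181, (cx,cy)=(0.9940,0.1090)
member 4 (2-3): L=1.5167, (cx,cy)=(0.3369,0.9415)
member 5 (2-4): L=1.0050, (cx,cy)=(1.0000,0.0000)
member 6 (3-4): L=1.5110, (cx,cy)=(0.3269,-0.9450)
member 7 (3-5): L=1.0538, (cx,cy)=(0.9869,-0.1613)
member 8 (4-5): L=1.3714, (cx,cy)=(0.3981,0.9173)
solve A·x = −loads:
  F[0-1] = +241.9742 N (tension)
  F[0-2] = +410.0214 N (tension)
  F[1-2] = -218.9790 N (compression)
  F[1-3] = +171.8416 N (tension)
  F[2-3] = +217.3796 N (tension)
  F[2-4] = +258.9231 N (tension)
  F[3-4] = -791.9864 N (compression)
  F[3-5] = +0.0000 N (tension)
  F[4-5] = -0.0000 N (compression)
  Rx@0 = -502.9800 N
  Ry@0 = -223.4059 N
  Ry@4 = +748.4659 N

-791.986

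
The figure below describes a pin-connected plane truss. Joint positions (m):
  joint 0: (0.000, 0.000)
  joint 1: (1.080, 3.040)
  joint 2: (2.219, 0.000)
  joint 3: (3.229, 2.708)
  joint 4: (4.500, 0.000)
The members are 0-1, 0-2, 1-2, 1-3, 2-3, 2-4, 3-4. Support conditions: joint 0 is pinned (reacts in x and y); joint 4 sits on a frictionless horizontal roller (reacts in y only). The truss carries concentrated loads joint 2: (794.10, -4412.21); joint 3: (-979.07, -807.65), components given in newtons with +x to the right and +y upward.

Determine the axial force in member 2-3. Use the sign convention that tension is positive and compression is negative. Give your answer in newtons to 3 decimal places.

N=5 nodes, M=7 members, R=3 reactions → 2N=10, M+R=10
member 0 (0-1): L=3.2261, (cx,cy)=(0.3348,0.9423)
member 1 (0-2): L=2.2190, (cx,cy)=(1.0000,0.0000)
member 2 (1-2): L=3.2464, (cx,cy)=(0.3509,-0.9364)
member 3 (1-3): L=2.1745, (cx,cy)=(0.9883,-0.1527)
member 4 (2-3): L=2.8902, (cx,cy)=(0.3495,0.9370)
member 5 (2-4): L=2.2810, (cx,cy)=(1.0000,0.0000)
member 6 (3-4): L=2.9914, (cx,cy)=(0.4249,-0.9053)
solve A·x = −loads:
  F[0-1] = -3240.7872 N (compression)
  F[0-2] = +899.9323 N (tension)
  F[1-2] = +3651.4485 N (tension)
  F[1-3] = -2394.0941 N (compression)
  F[2-3] = +1059.6927 N (tension)
  F[2-4] = +1016.6409 N (tension)
  F[3-4] = -2392.7764 N (compression)
  Rx@0 = +184.9700 N
  Ry@0 = +3053.7990 N
  Ry@4 = +2166.0610 N

1059.693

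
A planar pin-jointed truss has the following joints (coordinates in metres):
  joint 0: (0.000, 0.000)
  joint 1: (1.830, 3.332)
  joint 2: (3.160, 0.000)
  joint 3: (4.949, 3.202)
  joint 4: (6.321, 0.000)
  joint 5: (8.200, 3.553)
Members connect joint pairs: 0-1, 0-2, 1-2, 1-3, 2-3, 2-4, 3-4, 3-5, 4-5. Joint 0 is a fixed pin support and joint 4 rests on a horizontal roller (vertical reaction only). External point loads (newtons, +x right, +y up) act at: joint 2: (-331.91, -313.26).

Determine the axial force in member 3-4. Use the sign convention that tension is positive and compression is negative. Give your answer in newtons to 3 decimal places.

-170.376

N=6 nodes, M=9 members, R=3 reactions → 2N=12, M+R=12
member 0 (0-1): L=3.8015, (cx,cy)=(0.4814,0.8765)
member 1 (0-2): L=3.1600, (cx,cy)=(1.0000,0.0000)
member 2 (1-2): L=3.5876, (cx,cy)=(0.3707,-0.9287)
member 3 (1-3): L=3.1217, (cx,cy)=(0.9991,-0.0416)
member 4 (2-3): L=3.6679, (cx,cy)=(0.4877,0.8730)
member 5 (2-4): L=3.1610, (cx,cy)=(1.0000,0.0000)
member 6 (3-4): L=3.4836, (cx,cy)=(0.3939,-0.9192)
member 7 (3-5): L=3.2699, (cx,cy)=(0.9942,0.1073)
member 8 (4-5): L=4.0193, (cx,cy)=(0.4675,0.8840)
solve A·x = −loads:
  F[0-1] = -178.7267 N (compression)
  F[0-2] = -245.8721 N (compression)
  F[1-2] = +175.4537 N (tension)
  F[1-3] = -151.2129 N (compression)
  F[2-3] = +172.1773 N (tension)
  F[2-4] = +67.1025 N (tension)
  F[3-4] = -170.3759 N (compression)
  F[3-5] = -0.0000 N (tension)
  F[4-5] = -0.0000 N (tension)
  Rx@0 = +331.9100 N
  Ry@0 = +156.6548 N
  Ry@4 = +156.6052 N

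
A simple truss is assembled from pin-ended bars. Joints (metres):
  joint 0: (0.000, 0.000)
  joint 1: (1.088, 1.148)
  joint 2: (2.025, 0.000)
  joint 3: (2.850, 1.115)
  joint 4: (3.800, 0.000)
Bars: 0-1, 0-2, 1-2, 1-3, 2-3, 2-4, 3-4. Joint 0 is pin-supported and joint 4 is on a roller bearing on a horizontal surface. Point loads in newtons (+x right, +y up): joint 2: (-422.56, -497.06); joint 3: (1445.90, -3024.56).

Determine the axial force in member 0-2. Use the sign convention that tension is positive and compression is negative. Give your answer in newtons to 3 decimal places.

N=5 nodes, M=7 members, R=3 reactions → 2N=10, M+R=10
member 0 (0-1): L=1.5817, (cx,cy)=(0.6879,0.7258)
member 1 (0-2): L=2.0250, (cx,cy)=(1.0000,0.0000)
member 2 (1-2): L=1.4818, (cx,cy)=(0.6323,-0.7747)
member 3 (1-3): L=1.7623, (cx,cy)=(0.9998,-0.0187)
member 4 (2-3): L=1.3870, (cx,cy)=(0.5948,0.8039)
member 5 (2-4): L=1.7750, (cx,cy)=(1.0000,0.0000)
member 6 (3-4): L=1.4648, (cx,cy)=(0.6485,-0.7612)
solve A·x = −loads:
  F[0-1] = -777.1376 N (compression)
  F[0-2] = +1557.9213 N (tension)
  F[1-2] = +752.5226 N (tension)
  F[1-3] = -1010.5925 N (compression)
  F[2-3] = -106.8891 N (compression)
  F[2-4] = +2519.8926 N (tension)
  F[3-4] = -3885.4870 N (compression)
  Rx@0 = -1023.3400 N
  Ry@0 = +564.0618 N
  Ry@4 = +2957.5582 N

1557.921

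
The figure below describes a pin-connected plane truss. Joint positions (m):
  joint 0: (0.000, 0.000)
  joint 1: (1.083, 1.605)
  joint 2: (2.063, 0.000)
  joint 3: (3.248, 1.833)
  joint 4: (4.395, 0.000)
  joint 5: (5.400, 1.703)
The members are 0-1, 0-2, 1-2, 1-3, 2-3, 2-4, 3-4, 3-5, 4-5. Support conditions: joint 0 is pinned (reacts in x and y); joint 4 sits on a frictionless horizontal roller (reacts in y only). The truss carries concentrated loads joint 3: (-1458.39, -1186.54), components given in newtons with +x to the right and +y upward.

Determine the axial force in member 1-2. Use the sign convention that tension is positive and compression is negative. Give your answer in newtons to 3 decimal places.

N=6 nodes, M=9 members, R=3 reactions → 2N=12, M+R=12
member 0 (0-1): L=1.9362, (cx,cy)=(0.5593,0.8289)
member 1 (0-2): L=2.0630, (cx,cy)=(1.0000,0.0000)
member 2 (1-2): L=1.8805, (cx,cy)=(0.5211,-0.8535)
member 3 (1-3): L=2.1770, (cx,cy)=(0.9945,0.1047)
member 4 (2-3): L=2.1827, (cx,cy)=(0.5429,0.8398)
member 5 (2-4): L=2.3320, (cx,cy)=(1.0000,0.0000)
member 6 (3-4): L=2.1623, (cx,cy)=(0.5305,-0.8477)
member 7 (3-5): L=2.1559, (cx,cy)=(0.9982,-0.0603)
member 8 (4-5): L=1.9774, (cx,cy)=(0.5082,0.8612)
solve A·x = −loads:
  F[0-1] = -1107.3252 N (compression)
  F[0-2] = -839.0189 N (compression)
  F[1-2] = +938.7001 N (tension)
  F[1-3] = -1114.6836 N (compression)
  F[2-3] = -953.9998 N (compression)
  F[2-4] = +168.0987 N (tension)
  F[3-4] = -316.8946 N (compression)
  F[3-5] = +0.0000 N (tension)
  F[4-5] = -0.0000 N (compression)
  Rx@0 = +1458.3900 N
  Ry@0 = +917.9045 N
  Ry@4 = +268.6355 N

938.700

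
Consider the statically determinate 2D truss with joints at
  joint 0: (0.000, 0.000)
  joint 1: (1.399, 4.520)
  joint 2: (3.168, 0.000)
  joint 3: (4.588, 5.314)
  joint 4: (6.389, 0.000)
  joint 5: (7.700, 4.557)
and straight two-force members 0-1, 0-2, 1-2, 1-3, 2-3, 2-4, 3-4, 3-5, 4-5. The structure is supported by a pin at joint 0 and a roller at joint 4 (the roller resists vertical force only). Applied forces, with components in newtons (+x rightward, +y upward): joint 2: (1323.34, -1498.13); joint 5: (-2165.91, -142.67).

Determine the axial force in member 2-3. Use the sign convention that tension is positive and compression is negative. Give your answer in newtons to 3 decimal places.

N=6 nodes, M=9 members, R=3 reactions → 2N=12, M+R=12
member 0 (0-1): L=4.7316, (cx,cy)=(0.2957,0.9553)
member 1 (0-2): L=3.1680, (cx,cy)=(1.0000,0.0000)
member 2 (1-2): L=4.8538, (cx,cy)=(0.3645,-0.9312)
member 3 (1-3): L=3.2864, (cx,cy)=(0.9704,0.2416)
member 4 (2-3): L=5.5005, (cx,cy)=(0.2582,0.9661)
member 5 (2-4): L=3.2210, (cx,cy)=(1.0000,0.0000)
member 6 (3-4): L=5.6109, (cx,cy)=(0.3210,-0.9471)
member 7 (3-5): L=3.2027, (cx,cy)=(0.9717,-0.2364)
member 8 (4-5): L=4.7418, (cx,cy)=(0.2765,0.9610)
solve A·x = −loads:
  F[0-1] = -2377.1392 N (compression)
  F[0-2] = -139.7104 N (compression)
  F[1-2] = +2050.8127 N (tension)
  F[1-3] = -1494.5627 N (compression)
  F[2-3] = -426.0739 N (compression)
  F[2-4] = -605.6287 N (compression)
  F[3-4] = +1325.9590 N (tension)
  F[3-5] = -2043.8005 N (compression)
  F[4-5] = -651.1219 N (compression)
  Rx@0 = +842.5700 N
  Ry@0 = +2270.8543 N
  Ry@4 = -630.0543 N

-426.074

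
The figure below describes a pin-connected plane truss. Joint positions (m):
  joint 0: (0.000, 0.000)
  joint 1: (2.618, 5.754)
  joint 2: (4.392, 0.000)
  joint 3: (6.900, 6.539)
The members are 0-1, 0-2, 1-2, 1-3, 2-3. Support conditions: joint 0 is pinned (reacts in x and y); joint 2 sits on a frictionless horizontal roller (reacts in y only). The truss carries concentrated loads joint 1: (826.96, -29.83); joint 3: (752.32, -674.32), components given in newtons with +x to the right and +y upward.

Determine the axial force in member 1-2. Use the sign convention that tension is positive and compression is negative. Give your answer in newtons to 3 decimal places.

N=4 nodes, M=5 members, R=3 reactions → 2N=8, M+R=8
member 0 (0-1): L=6.3216, (cx,cy)=(0.4141,0.9102)
member 1 (0-2): L=4.3920, (cx,cy)=(1.0000,0.0000)
member 2 (1-2): L=6.0213, (cx,cy)=(0.2946,-0.9556)
member 3 (1-3): L=4.3534, (cx,cy)=(0.9836,0.1803)
member 4 (2-3): L=7.0035, (cx,cy)=(0.3581,0.9337)
solve A·x = −loads:
  F[0-1] = +2830.6599 N (tension)
  F[0-2] = +407.0001 N (tension)
  F[1-2] = -2518.7877 N (compression)
  F[1-3] = +1105.5338 N (tension)
  F[2-3] = -935.7277 N (compression)
  Rx@0 = -1579.2800 N
  Ry@0 = -2576.5083 N
  Ry@2 = +3280.6583 N

-2518.788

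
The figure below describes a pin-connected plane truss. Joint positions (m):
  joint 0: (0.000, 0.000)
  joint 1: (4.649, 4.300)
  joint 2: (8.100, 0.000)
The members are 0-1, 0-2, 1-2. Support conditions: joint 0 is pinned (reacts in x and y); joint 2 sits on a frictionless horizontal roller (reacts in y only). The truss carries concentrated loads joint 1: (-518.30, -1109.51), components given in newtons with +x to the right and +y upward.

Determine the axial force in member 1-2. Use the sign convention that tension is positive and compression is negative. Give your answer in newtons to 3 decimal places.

N=3 nodes, M=3 members, R=3 reactions → 2N=6, M+R=6
member 0 (0-1): L=6.3327, (cx,cy)=(0.7341,0.6790)
member 1 (0-2): L=8.1000, (cx,cy)=(1.0000,0.0000)
member 2 (1-2): L=5.5136, (cx,cy)=(0.6259,-0.7799)
solve A·x = −loads:
  F[0-1] = -1101.3802 N (compression)
  F[0-2] = +290.2508 N (tension)
  F[1-2] = -463.7255 N (compression)
  Rx@0 = +518.3000 N
  Ry@0 = +747.8530 N
  Ry@2 = +361.6570 N

-463.725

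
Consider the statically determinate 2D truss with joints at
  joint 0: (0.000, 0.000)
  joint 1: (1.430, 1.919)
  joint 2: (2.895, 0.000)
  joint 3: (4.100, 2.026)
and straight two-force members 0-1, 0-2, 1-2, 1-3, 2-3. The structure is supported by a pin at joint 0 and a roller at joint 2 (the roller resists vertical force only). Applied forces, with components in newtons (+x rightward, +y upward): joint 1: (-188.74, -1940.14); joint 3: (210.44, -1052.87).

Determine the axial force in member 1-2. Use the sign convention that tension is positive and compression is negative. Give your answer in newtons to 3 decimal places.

N=4 nodes, M=5 members, R=3 reactions → 2N=8, M+R=8
member 0 (0-1): L=2.3932, (cx,cy)=(0.5975,0.8019)
member 1 (0-2): L=2.8950, (cx,cy)=(1.0000,0.0000)
member 2 (1-2): L=2.4143, (cx,cy)=(0.6068,-0.7949)
member 3 (1-3): L=2.6721, (cx,cy)=(0.9992,0.0400)
member 4 (2-3): L=2.3573, (cx,cy)=(0.5112,0.8595)
solve A·x = −loads:
  F[0-1] = -650.2384 N (compression)
  F[0-2] = +410.2327 N (tension)
  F[1-2] = -1741.7067 N (compression)
  F[1-3] = +857.7701 N (tension)
  F[2-3] = -1264.9854 N (compression)
  Rx@0 = -21.7000 N
  Ry@0 = +521.3946 N
  Ry@2 = +2471.6154 N

-1741.707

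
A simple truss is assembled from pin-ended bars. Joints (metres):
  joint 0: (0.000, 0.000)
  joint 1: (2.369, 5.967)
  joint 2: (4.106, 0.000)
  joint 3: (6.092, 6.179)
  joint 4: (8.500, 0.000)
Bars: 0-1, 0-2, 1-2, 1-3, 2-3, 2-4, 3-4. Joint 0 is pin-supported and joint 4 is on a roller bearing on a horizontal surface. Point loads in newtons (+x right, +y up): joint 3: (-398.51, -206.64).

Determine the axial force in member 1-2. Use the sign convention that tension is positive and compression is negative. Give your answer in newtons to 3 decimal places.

N=5 nodes, M=7 members, R=3 reactions → 2N=10, M+R=10
member 0 (0-1): L=6.4201, (cx,cy)=(0.3690,0.9294)
member 1 (0-2): L=4.1060, (cx,cy)=(1.0000,0.0000)
member 2 (1-2): L=6.2147, (cx,cy)=(0.2795,-0.9601)
member 3 (1-3): L=3.7290, (cx,cy)=(0.9984,0.0569)
member 4 (2-3): L=6.4903, (cx,cy)=(0.3060,0.9520)
member 5 (2-4): L=4.3940, (cx,cy)=(1.0000,0.0000)
member 6 (3-4): L=6.6316, (cx,cy)=(0.3631,-0.9317)
solve A·x = −loads:
  F[0-1] = -374.6741 N (compression)
  F[0-2] = -260.2555 N (compression)
  F[1-2] = +348.7081 N (tension)
  F[1-3] = -236.1001 N (compression)
  F[2-3] = -351.6795 N (compression)
  F[2-4] = -55.1799 N (compression)
  F[3-4] = +151.9653 N (tension)
  Rx@0 = +398.5100 N
  Ry@0 = +348.2332 N
  Ry@4 = -141.5932 N

348.708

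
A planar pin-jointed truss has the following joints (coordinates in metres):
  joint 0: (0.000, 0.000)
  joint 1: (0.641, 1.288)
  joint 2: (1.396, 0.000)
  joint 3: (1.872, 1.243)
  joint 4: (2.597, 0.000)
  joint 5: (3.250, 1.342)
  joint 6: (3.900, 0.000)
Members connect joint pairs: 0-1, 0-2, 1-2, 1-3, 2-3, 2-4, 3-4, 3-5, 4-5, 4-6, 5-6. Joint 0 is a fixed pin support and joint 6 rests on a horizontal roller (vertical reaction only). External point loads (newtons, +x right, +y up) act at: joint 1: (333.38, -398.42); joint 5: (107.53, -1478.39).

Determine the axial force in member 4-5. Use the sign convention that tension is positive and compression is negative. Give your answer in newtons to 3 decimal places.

N=7 nodes, M=11 members, R=3 reactions → 2N=14, M+R=14
member 0 (0-1): L=1.4387, (cx,cy)=(0.4455,0.8953)
member 1 (0-2): L=1.3960, (cx,cy)=(1.0000,0.0000)
member 2 (1-2): L=1.4930, (cx,cy)=(0.5057,-0.8627)
member 3 (1-3): L=1.2318, (cx,cy)=(0.9993,-0.0365)
member 4 (2-3): L=1.3310, (cx,cy)=(0.3576,0.9339)
member 5 (2-4): L=1.2010, (cx,cy)=(1.0000,0.0000)
member 6 (3-4): L=1.4390, (cx,cy)=(0.5038,-0.8638)
member 7 (3-5): L=1.3816, (cx,cy)=(0.9974,0.0717)
member 8 (4-5): L=1.4924, (cx,cy)=(0.4375,0.8992)
member 9 (4-6): L=1.3030, (cx,cy)=(1.0000,0.0000)
member 10 (5-6): L=1.4911, (cx,cy)=(0.4359,-0.9000)
solve A·x = −loads:
  F[0-1] = -482.8009 N (compression)
  F[0-2] = +656.0193 N (tension)
  F[1-2] = +63.8015 N (tension)
  F[1-3] = -581.1418 N (compression)
  F[2-3] = -58.9399 N (compression)
  F[2-4] = +709.3619 N (tension)
  F[3-4] = -10.4726 N (compression)
  F[3-5] = -598.0931 N (compression)
  F[4-5] = +10.0604 N (tension)
  F[4-6] = +699.6837 N (tension)
  F[5-6] = -1605.1051 N (compression)
  Rx@0 = -440.9100 N
  Ry@0 = +432.2322 N
  Ry@6 = +1444.5778 N

10.060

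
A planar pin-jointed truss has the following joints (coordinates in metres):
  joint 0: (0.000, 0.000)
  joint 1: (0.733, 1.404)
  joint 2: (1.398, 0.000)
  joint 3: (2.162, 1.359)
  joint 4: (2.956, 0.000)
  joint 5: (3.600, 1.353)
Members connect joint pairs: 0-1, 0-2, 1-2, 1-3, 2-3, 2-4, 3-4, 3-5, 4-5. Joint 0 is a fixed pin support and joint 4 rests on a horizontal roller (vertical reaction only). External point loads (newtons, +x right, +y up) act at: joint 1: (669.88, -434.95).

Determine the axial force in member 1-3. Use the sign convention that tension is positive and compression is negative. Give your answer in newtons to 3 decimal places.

-480.150

N=6 nodes, M=9 members, R=3 reactions → 2N=12, M+R=12
member 0 (0-1): L=1.5838, (cx,cy)=(0.4628,0.8865)
member 1 (0-2): L=1.3980, (cx,cy)=(1.0000,0.0000)
member 2 (1-2): L=1.5535, (cx,cy)=(0.4281,-0.9038)
member 3 (1-3): L=1.4297, (cx,cy)=(0.9995,-0.0315)
member 4 (2-3): L=1.5590, (cx,cy)=(0.4900,0.8717)
member 5 (2-4): L=1.5580, (cx,cy)=(1.0000,0.0000)
member 6 (3-4): L=1.5739, (cx,cy)=(0.5045,-0.8634)
member 7 (3-5): L=1.4380, (cx,cy)=(1.0000,-0.0042)
member 8 (4-5): L=1.4984, (cx,cy)=(0.4298,0.9029)
solve A·x = −loads:
  F[0-1] = -10.0681 N (compression)
  F[0-2] = +674.5396 N (tension)
  F[1-2] = -454.6743 N (compression)
  F[1-3] = -480.1502 N (compression)
  F[2-3] = +471.3943 N (tension)
  F[2-4] = +248.9064 N (tension)
  F[3-4] = -493.4083 N (compression)
  F[3-5] = +0.0000 N (tension)
  F[4-5] = -0.0000 N (compression)
  Rx@0 = -669.8800 N
  Ry@0 = +8.9250 N
  Ry@4 = +426.0250 N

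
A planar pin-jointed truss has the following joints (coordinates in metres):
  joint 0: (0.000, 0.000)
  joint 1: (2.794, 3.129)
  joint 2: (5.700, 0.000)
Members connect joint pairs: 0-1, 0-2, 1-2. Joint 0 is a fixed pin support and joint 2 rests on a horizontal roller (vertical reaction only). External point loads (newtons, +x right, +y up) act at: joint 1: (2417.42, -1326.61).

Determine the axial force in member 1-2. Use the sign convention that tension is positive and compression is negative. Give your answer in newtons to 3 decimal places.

-2698.530

N=3 nodes, M=3 members, R=3 reactions → 2N=6, M+R=6
member 0 (0-1): L=4.1949, (cx,cy)=(0.6660,0.7459)
member 1 (0-2): L=5.7000, (cx,cy)=(1.0000,0.0000)
member 2 (1-2): L=4.2703, (cx,cy)=(0.6805,-0.7327)
solve A·x = −loads:
  F[0-1] = +872.3568 N (tension)
  F[0-2] = +1836.3877 N (tension)
  F[1-2] = -2698.5304 N (compression)
  Rx@0 = -2417.4200 N
  Ry@0 = -650.6980 N
  Ry@2 = +1977.3080 N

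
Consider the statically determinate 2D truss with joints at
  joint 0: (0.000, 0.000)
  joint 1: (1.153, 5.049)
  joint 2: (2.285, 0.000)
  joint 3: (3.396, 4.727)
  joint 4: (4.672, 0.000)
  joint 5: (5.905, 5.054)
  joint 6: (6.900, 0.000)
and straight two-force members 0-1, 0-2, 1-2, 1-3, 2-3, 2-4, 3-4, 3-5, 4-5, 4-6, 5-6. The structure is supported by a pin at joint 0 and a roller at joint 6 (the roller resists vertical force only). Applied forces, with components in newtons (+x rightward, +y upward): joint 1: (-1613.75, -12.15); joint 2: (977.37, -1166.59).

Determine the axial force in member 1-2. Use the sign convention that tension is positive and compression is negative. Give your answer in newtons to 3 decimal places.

N=7 nodes, M=11 members, R=3 reactions → 2N=14, M+R=14
member 0 (0-1): L=5.1790, (cx,cy)=(0.2226,0.9749)
member 1 (0-2): L=2.2850, (cx,cy)=(1.0000,0.0000)
member 2 (1-2): L=5.1743, (cx,cy)=(0.2188,-0.9758)
member 3 (1-3): L=2.2660, (cx,cy)=(0.9899,-0.1421)
member 4 (2-3): L=4.8558, (cx,cy)=(0.2288,0.9735)
member 5 (2-4): L=2.3870, (cx,cy)=(1.0000,0.0000)
member 6 (3-4): L=4.8962, (cx,cy)=(0.2606,-0.9654)
member 7 (3-5): L=2.5302, (cx,cy)=(0.9916,0.1292)
member 8 (4-5): L=5.2022, (cx,cy)=(0.2370,0.9715)
member 9 (4-6): L=2.2280, (cx,cy)=(1.0000,0.0000)
member 10 (5-6): L=5.1510, (cx,cy)=(0.1932,-0.9812)
solve A·x = −loads:
  F[0-1] = -2021.9723 N (compression)
  F[0-2] = -186.2267 N (compression)
  F[1-2] = +1897.5971 N (tension)
  F[1-3] = +756.1291 N (tension)
  F[2-3] = -703.7064 N (compression)
  F[2-4] = -587.4492 N (compression)
  F[3-4] = +869.5626 N (tension)
  F[3-5] = +363.8836 N (tension)
  F[4-5] = -864.1364 N (compression)
  F[4-6] = -156.0198 N (compression)
  F[5-6] = +807.6986 N (tension)
  Rx@0 = +636.3800 N
  Ry@0 = +1971.2265 N
  Ry@6 = -792.4865 N

1897.597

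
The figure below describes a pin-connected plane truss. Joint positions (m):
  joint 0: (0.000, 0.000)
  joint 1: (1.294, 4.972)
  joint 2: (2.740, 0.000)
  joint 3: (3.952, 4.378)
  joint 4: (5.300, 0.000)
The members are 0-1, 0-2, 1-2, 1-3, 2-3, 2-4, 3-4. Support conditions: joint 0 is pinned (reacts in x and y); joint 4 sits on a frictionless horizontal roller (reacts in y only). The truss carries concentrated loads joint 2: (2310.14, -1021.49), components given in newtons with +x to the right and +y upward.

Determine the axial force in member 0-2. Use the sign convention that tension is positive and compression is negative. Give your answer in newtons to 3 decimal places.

N=5 nodes, M=7 members, R=3 reactions → 2N=10, M+R=10
member 0 (0-1): L=5.1376, (cx,cy)=(0.2519,0.9678)
member 1 (0-2): L=2.7400, (cx,cy)=(1.0000,0.0000)
member 2 (1-2): L=5.1780, (cx,cy)=(0.2793,-0.9602)
member 3 (1-3): L=2.7236, (cx,cy)=(0.9759,-0.2181)
member 4 (2-3): L=4.5427, (cx,cy)=(0.2668,0.9638)
member 5 (2-4): L=2.5600, (cx,cy)=(1.0000,0.0000)
member 6 (3-4): L=4.5808, (cx,cy)=(0.2943,-0.9557)
solve A·x = −loads:
  F[0-1] = -509.8351 N (compression)
  F[0-2] = +2438.5507 N (tension)
  F[1-2] = +581.5224 N (tension)
  F[1-3] = -297.9789 N (compression)
  F[2-3] = +480.5213 N (tension)
  F[2-4] = +162.6009 N (tension)
  F[3-4] = -552.5570 N (compression)
  Rx@0 = -2310.1400 N
  Ry@0 = +493.3989 N
  Ry@4 = +528.0911 N

2438.551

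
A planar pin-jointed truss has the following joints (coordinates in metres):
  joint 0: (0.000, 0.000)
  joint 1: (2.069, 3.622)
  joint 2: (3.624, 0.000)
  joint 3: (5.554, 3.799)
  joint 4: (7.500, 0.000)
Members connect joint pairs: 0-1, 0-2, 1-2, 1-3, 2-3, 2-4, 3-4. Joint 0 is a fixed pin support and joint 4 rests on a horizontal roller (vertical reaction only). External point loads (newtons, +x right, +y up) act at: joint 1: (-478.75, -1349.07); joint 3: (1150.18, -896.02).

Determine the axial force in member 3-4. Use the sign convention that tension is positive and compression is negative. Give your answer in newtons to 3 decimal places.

N=5 nodes, M=7 members, R=3 reactions → 2N=10, M+R=10
member 0 (0-1): L=4.1713, (cx,cy)=(0.4960,0.8683)
member 1 (0-2): L=3.6240, (cx,cy)=(1.0000,0.0000)
member 2 (1-2): L=3.9417, (cx,cy)=(0.3945,-0.9189)
member 3 (1-3): L=3.4895, (cx,cy)=(0.9987,0.0507)
member 4 (2-3): L=4.2611, (cx,cy)=(0.4529,0.8915)
member 5 (2-4): L=3.8760, (cx,cy)=(1.0000,0.0000)
member 6 (3-4): L=4.2684, (cx,cy)=(0.4559,-0.8900)
solve A·x = −loads:
  F[0-1] = -988.1113 N (compression)
  F[0-2] = +1161.5429 N (tension)
  F[1-2] = -523.6305 N (compression)
  F[1-3] = +195.4615 N (tension)
  F[2-3] = +539.6938 N (tension)
  F[2-4] = +710.5263 N (tension)
  F[3-4] = -1558.4876 N (compression)
  Rx@0 = -671.4300 N
  Ry@0 = +857.9937 N
  Ry@4 = +1387.0963 N

-1558.488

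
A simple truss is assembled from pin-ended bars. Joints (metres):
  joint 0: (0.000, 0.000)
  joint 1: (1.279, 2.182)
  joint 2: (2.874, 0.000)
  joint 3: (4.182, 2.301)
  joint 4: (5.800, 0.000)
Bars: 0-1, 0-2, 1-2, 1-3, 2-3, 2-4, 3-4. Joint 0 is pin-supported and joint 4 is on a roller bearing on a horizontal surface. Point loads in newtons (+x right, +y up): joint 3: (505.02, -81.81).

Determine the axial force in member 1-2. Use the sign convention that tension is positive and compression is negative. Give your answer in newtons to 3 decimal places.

N=5 nodes, M=7 members, R=3 reactions → 2N=10, M+R=10
member 0 (0-1): L=2.5292, (cx,cy)=(0.5057,0.8627)
member 1 (0-2): L=2.8740, (cx,cy)=(1.0000,0.0000)
member 2 (1-2): L=2.7028, (cx,cy)=(0.5901,-0.8073)
member 3 (1-3): L=2.9054, (cx,cy)=(0.9992,0.0410)
member 4 (2-3): L=2.6468, (cx,cy)=(0.4942,0.8694)
member 5 (2-4): L=2.9260, (cx,cy)=(1.0000,0.0000)
member 6 (3-4): L=2.8129, (cx,cy)=(0.5752,-0.8180)
solve A·x = −loads:
  F[0-1] = +205.7821 N (tension)
  F[0-2] = +400.9583 N (tension)
  F[1-2] = -208.3772 N (compression)
  F[1-3] = +227.2216 N (tension)
  F[2-3] = +193.5051 N (tension)
  F[2-4] = +182.3618 N (tension)
  F[3-4] = -317.0391 N (compression)
  Rx@0 = -505.0200 N
  Ry@0 = -177.5315 N
  Ry@4 = +259.3415 N

-208.377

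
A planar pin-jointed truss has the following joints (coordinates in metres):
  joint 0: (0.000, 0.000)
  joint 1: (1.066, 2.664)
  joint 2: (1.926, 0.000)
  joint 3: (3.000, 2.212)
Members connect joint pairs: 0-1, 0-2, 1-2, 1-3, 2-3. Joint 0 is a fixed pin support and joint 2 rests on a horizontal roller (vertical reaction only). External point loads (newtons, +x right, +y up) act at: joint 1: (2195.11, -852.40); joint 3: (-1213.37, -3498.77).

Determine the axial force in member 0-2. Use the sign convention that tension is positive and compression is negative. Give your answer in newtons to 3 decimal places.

-303.979

N=4 nodes, M=5 members, R=3 reactions → 2N=8, M+R=8
member 0 (0-1): L=2.8694, (cx,cy)=(0.3715,0.9284)
member 1 (0-2): L=1.9260, (cx,cy)=(1.0000,0.0000)
member 2 (1-2): L=2.7994, (cx,cy)=(0.3072,-0.9516)
member 3 (1-3): L=1.9861, (cx,cy)=(0.9738,-0.2276)
member 4 (2-3): L=2.4589, (cx,cy)=(0.4368,0.8996)
solve A·x = −loads:
  F[0-1] = +3460.7843 N (tension)
  F[0-2] = -303.9789 N (compression)
  F[1-2] = -4379.1439 N (compression)
  F[1-3] = +447.6797 N (tension)
  F[2-3] = -3776.1145 N (compression)
  Rx@0 = -981.7400 N
  Ry@0 = -3213.0912 N
  Ry@2 = +7564.2612 N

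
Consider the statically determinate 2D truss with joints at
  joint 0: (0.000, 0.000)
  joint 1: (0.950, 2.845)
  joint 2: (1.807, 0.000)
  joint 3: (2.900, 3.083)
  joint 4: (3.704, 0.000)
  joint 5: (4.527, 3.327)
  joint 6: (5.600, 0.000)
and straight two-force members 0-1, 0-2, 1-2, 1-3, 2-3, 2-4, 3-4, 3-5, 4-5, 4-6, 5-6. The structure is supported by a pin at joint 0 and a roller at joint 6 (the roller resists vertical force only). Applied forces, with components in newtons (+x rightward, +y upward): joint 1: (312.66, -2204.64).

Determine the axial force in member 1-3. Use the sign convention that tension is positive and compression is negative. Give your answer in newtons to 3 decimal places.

N=7 nodes, M=11 members, R=3 reactions → 2N=14, M+R=14
member 0 (0-1): L=2.9994, (cx,cy)=(0.3167,0.9485)
member 1 (0-2): L=1.8070, (cx,cy)=(1.0000,0.0000)
member 2 (1-2): L=2.9713, (cx,cy)=(0.2884,-0.9575)
member 3 (1-3): L=1.9645, (cx,cy)=(0.9926,0.1212)
member 4 (2-3): L=3.2710, (cx,cy)=(0.3341,0.9425)
member 5 (2-4): L=1.8970, (cx,cy)=(1.0000,0.0000)
member 6 (3-4): L=3.1861, (cx,cy)=(0.2523,-0.9676)
member 7 (3-5): L=1.6452, (cx,cy)=(0.9889,0.1483)
member 8 (4-5): L=3.4273, (cx,cy)=(0.2401,0.9707)
member 9 (4-6): L=1.8960, (cx,cy)=(1.0000,0.0000)
member 10 (5-6): L=3.4957, (cx,cy)=(0.3069,-0.9517)
solve A·x = −loads:
  F[0-1] = -1762.5378 N (compression)
  F[0-2] = +870.9048 N (tension)
  F[1-2] = -643.8360 N (compression)
  F[1-3] = -690.2889 N (compression)
  F[2-3] = +654.0692 N (tension)
  F[2-4] = +466.6489 N (tension)
  F[3-4] = -599.5406 N (compression)
  F[3-5] = -318.8843 N (compression)
  F[4-5] = +597.6242 N (tension)
  F[4-6] = +171.8490 N (tension)
  F[5-6] = -559.8702 N (compression)
  Rx@0 = -312.6600 N
  Ry@0 = +1671.7961 N
  Ry@6 = +532.8439 N

-690.289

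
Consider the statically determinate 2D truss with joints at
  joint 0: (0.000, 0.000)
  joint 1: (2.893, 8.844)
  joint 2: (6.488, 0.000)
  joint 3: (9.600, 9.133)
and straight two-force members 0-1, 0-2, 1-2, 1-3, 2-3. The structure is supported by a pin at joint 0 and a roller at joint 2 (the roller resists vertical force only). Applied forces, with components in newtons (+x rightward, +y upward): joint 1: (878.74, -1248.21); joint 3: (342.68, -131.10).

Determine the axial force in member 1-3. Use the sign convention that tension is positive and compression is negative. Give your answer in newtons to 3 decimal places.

N=4 nodes, M=5 members, R=3 reactions → 2N=8, M+R=8
member 0 (0-1): L=9.3051, (cx,cy)=(0.3109,0.9504)
member 1 (0-2): L=6.4880, (cx,cy)=(1.0000,0.0000)
member 2 (1-2): L=9.5467, (cx,cy)=(0.3766,-0.9264)
member 3 (1-3): L=6.7132, (cx,cy)=(0.9991,0.0430)
member 4 (2-3): L=9.6486, (cx,cy)=(0.3225,0.9466)
solve A·x = −loads:
  F[0-1] = +1106.2969 N (tension)
  F[0-2] = +877.4688 N (tension)
  F[1-2] = -2464.1283 N (compression)
  F[1-3] = +393.4881 N (tension)
  F[2-3] = -156.3976 N (compression)
  Rx@0 = -1221.4200 N
  Ry@0 = -1051.4706 N
  Ry@2 = +2430.7806 N

393.488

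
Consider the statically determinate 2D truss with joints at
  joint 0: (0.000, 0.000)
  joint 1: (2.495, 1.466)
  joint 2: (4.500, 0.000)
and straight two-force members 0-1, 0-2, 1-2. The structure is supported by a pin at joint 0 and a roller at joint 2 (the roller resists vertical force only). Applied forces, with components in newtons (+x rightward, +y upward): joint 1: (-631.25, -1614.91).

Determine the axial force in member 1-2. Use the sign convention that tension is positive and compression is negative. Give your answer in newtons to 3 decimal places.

-1168.582

N=3 nodes, M=3 members, R=3 reactions → 2N=6, M+R=6
member 0 (0-1): L=2.8938, (cx,cy)=(0.8622,0.5066)
member 1 (0-2): L=4.5000, (cx,cy)=(1.0000,0.0000)
member 2 (1-2): L=2.4838, (cx,cy)=(0.8072,-0.5902)
solve A·x = −loads:
  F[0-1] = -1826.2622 N (compression)
  F[0-2] = +943.3219 N (tension)
  F[1-2] = -1168.5823 N (compression)
  Rx@0 = +631.2500 N
  Ry@0 = +925.1793 N
  Ry@2 = +689.7307 N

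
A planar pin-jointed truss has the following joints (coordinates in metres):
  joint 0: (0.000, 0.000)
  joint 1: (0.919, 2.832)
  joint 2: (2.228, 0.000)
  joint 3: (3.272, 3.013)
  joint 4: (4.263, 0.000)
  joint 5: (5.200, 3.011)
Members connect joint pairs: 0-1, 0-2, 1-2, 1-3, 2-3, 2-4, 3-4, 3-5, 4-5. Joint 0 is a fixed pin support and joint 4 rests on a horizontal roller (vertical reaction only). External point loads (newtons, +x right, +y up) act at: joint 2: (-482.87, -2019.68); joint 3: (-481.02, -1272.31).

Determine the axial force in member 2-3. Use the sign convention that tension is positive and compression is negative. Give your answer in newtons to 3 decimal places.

543.252

N=6 nodes, M=9 members, R=3 reactions → 2N=12, M+R=12
member 0 (0-1): L=2.9774, (cx,cy)=(0.3087,0.9512)
member 1 (0-2): L=2.2280, (cx,cy)=(1.0000,0.0000)
member 2 (1-2): L=3.1199, (cx,cy)=(0.4196,-0.9077)
member 3 (1-3): L=2.3600, (cx,cy)=(0.9971,0.0767)
member 4 (2-3): L=3.1887, (cx,cy)=(0.3274,0.9449)
member 5 (2-4): L=2.0350, (cx,cy)=(1.0000,0.0000)
member 6 (3-4): L=3.1718, (cx,cy)=(0.3124,-0.9499)
member 7 (3-5): L=1.9280, (cx,cy)=(1.0000,-0.0010)
member 8 (4-5): L=3.1534, (cx,cy)=(0.2971,0.9548)
solve A·x = −loads:
  F[0-1] = -1681.9922 N (compression)
  F[0-2] = -444.7250 N (compression)
  F[1-2] = +1659.5001 N (tension)
  F[1-3] = -1219.0259 N (compression)
  F[2-3] = +543.2519 N (tension)
  F[2-4] = +556.5538 N (tension)
  F[3-4] = -1781.3034 N (compression)
  F[3-5] = +0.0000 N (tension)
  F[4-5] = -0.0000 N (compression)
  Rx@0 = +963.8900 N
  Ry@0 = +1599.8642 N
  Ry@4 = +1692.1258 N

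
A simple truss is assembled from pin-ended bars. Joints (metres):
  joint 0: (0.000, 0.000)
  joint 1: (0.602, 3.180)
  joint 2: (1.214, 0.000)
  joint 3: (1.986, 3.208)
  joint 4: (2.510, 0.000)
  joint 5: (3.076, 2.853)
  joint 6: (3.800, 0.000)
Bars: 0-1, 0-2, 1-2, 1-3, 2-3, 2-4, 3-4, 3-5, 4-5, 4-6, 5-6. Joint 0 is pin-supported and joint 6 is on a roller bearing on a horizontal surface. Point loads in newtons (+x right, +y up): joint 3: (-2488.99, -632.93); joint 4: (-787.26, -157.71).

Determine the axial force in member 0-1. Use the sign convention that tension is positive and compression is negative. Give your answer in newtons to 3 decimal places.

N=7 nodes, M=11 members, R=3 reactions → 2N=14, M+R=14
member 0 (0-1): L=3.2365, (cx,cy)=(0.1860,0.9825)
member 1 (0-2): L=1.2140, (cx,cy)=(1.0000,0.0000)
member 2 (1-2): L=3.2384, (cx,cy)=(0.1890,-0.9820)
member 3 (1-3): L=1.3843, (cx,cy)=(0.9998,0.0202)
member 4 (2-3): L=3.2996, (cx,cy)=(0.2340,0.9722)
member 5 (2-4): L=1.2960, (cx,cy)=(1.0000,0.0000)
member 6 (3-4): L=3.2505, (cx,cy)=(0.1612,-0.9869)
member 7 (3-5): L=1.1464, (cx,cy)=(0.9508,-0.3097)
member 8 (4-5): L=2.9086, (cx,cy)=(0.1946,0.9809)
member 9 (4-6): L=1.2900, (cx,cy)=(1.0000,0.0000)
member 10 (5-6): L=2.9434, (cx,cy)=(0.2460,-0.9693)
solve A·x = −loads:
  F[0-1] = -2500.5481 N (compression)
  F[0-2] = -2811.1367 N (compression)
  F[1-2] = +2482.7475 N (tension)
  F[1-3] = -934.5061 N (compression)
  F[2-3] = -2507.6095 N (compression)
  F[2-4] = -1755.2323 N (compression)
  F[3-4] = +1614.6128 N (tension)
  F[3-5] = +744.2756 N (tension)
  F[4-5] = -1463.7670 N (compression)
  F[4-6] = -422.8461 N (compression)
  F[5-6] = +1719.0861 N (tension)
  Rx@0 = +3276.2500 N
  Ry@0 = +2456.9107 N
  Ry@6 = -1666.2707 N

-2500.548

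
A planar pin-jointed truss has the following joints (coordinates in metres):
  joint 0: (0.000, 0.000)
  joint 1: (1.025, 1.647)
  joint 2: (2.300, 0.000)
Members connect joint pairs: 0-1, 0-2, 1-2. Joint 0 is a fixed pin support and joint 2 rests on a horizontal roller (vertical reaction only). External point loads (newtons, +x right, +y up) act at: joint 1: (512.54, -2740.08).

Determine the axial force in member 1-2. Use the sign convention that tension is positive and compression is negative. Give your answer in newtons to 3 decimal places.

N=3 nodes, M=3 members, R=3 reactions → 2N=6, M+R=6
member 0 (0-1): L=1.9399, (cx,cy)=(0.5284,0.8490)
member 1 (0-2): L=2.3000, (cx,cy)=(1.0000,0.0000)
member 2 (1-2): L=2.0828, (cx,cy)=(0.6121,-0.7907)
solve A·x = −loads:
  F[0-1] = -1356.7964 N (compression)
  F[0-2] = +1229.4389 N (tension)
  F[1-2] = -2008.4141 N (compression)
  Rx@0 = -512.5400 N
  Ry@0 = +1151.9342 N
  Ry@2 = +1588.1458 N

-2008.414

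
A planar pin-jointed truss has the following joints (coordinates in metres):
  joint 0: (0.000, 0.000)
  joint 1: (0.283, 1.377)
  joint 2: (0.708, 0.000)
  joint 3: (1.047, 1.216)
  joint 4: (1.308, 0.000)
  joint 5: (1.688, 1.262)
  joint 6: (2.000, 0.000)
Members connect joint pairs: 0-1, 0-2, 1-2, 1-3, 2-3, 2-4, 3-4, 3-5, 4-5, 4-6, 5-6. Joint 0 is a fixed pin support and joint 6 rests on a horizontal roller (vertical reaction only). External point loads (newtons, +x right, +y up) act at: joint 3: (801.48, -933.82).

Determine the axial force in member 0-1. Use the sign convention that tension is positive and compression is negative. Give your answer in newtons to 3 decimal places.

43.219

N=7 nodes, M=11 members, R=3 reactions → 2N=14, M+R=14
member 0 (0-1): L=1.4058, (cx,cy)=(0.2013,0.9795)
member 1 (0-2): L=0.7080, (cx,cy)=(1.0000,0.0000)
member 2 (1-2): L=1.4411, (cx,cy)=(0.2949,-0.9555)
member 3 (1-3): L=0.7808, (cx,cy)=(0.9785,-0.2062)
member 4 (2-3): L=1.2624, (cx,cy)=(0.2685,0.9633)
member 5 (2-4): L=0.6000, (cx,cy)=(1.0000,0.0000)
member 6 (3-4): L=1.2437, (cx,cy)=(0.2099,-0.9777)
member 7 (3-5): L=0.6426, (cx,cy)=(0.9974,0.0716)
member 8 (4-5): L=1.3180, (cx,cy)=(0.2883,0.9575)
member 9 (4-6): L=0.6920, (cx,cy)=(1.0000,0.0000)
member 10 (5-6): L=1.3000, (cx,cy)=(0.2400,-0.9708)
solve A·x = −loads:
  F[0-1] = +43.2194 N (tension)
  F[0-2] = +792.7794 N (tension)
  F[1-2] = -49.4396 N (compression)
  F[1-3] = +23.7924 N (tension)
  F[2-3] = +49.0421 N (tension)
  F[2-4] = +765.0291 N (tension)
  F[3-4] = -1038.5413 N (compression)
  F[3-5] = -548.4892 N (compression)
  F[4-5] = +1060.4484 N (tension)
  F[4-6] = +241.3314 N (tension)
  F[5-6] = -1005.5440 N (compression)
  Rx@0 = -801.4800 N
  Ry@0 = -42.3346 N
  Ry@6 = +976.1546 N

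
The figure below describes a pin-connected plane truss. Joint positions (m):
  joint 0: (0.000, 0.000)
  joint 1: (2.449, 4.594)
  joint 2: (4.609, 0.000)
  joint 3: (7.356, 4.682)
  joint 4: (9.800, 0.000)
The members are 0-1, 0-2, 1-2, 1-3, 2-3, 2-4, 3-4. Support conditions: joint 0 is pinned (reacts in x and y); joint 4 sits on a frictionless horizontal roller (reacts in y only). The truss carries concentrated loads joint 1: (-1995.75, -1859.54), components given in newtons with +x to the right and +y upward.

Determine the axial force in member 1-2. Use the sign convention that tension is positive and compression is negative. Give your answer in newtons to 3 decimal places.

N=5 nodes, M=7 members, R=3 reactions → 2N=10, M+R=10
member 0 (0-1): L=5.2060, (cx,cy)=(0.4704,0.8824)
member 1 (0-2): L=4.6090, (cx,cy)=(1.0000,0.0000)
member 2 (1-2): L=5.0765, (cx,cy)=(0.4255,-0.9050)
member 3 (1-3): L=4.9078, (cx,cy)=(0.9998,0.0179)
member 4 (2-3): L=5.4284, (cx,cy)=(0.5060,0.8625)
member 5 (2-4): L=5.1910, (cx,cy)=(1.0000,0.0000)
member 6 (3-4): L=5.2815, (cx,cy)=(0.4627,-0.8865)
solve A·x = −loads:
  F[0-1] = -2640.8534 N (compression)
  F[0-2] = -753.4431 N (compression)
  F[1-2] = +530.7688 N (tension)
  F[1-3] = +527.6893 N (tension)
  F[2-3] = -556.8946 N (compression)
  F[2-4] = -245.7903 N (compression)
  F[3-4] = +531.1547 N (tension)
  Rx@0 = +1995.7500 N
  Ry@0 = +2330.4035 N
  Ry@4 = -470.8635 N

530.769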